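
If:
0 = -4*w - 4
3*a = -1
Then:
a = -1/3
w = -1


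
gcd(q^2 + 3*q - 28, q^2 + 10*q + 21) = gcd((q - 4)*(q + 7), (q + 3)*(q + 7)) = q + 7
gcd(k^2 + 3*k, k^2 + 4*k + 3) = k + 3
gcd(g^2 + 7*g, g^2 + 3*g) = g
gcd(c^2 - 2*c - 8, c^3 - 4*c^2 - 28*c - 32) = c + 2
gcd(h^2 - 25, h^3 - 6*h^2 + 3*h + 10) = h - 5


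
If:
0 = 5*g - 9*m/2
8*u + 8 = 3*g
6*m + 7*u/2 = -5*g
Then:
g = 24/89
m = 80/267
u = -80/89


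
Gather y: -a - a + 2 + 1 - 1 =2 - 2*a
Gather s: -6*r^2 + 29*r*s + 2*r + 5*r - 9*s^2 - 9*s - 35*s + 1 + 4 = -6*r^2 + 7*r - 9*s^2 + s*(29*r - 44) + 5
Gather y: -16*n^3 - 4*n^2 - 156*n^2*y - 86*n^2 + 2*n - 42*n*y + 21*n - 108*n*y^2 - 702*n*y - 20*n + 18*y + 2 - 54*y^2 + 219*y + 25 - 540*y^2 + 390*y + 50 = -16*n^3 - 90*n^2 + 3*n + y^2*(-108*n - 594) + y*(-156*n^2 - 744*n + 627) + 77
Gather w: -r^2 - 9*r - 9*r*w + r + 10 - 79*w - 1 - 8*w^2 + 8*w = -r^2 - 8*r - 8*w^2 + w*(-9*r - 71) + 9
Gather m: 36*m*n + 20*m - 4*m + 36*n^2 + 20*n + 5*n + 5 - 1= m*(36*n + 16) + 36*n^2 + 25*n + 4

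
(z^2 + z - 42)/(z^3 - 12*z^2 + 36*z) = (z + 7)/(z*(z - 6))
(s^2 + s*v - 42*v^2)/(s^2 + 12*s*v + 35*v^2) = (s - 6*v)/(s + 5*v)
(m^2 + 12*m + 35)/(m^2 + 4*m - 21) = (m + 5)/(m - 3)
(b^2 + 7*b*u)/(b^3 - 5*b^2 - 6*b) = (b + 7*u)/(b^2 - 5*b - 6)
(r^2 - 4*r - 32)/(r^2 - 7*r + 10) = (r^2 - 4*r - 32)/(r^2 - 7*r + 10)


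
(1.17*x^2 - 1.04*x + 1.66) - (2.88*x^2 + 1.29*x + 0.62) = -1.71*x^2 - 2.33*x + 1.04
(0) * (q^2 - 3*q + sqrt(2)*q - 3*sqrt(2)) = 0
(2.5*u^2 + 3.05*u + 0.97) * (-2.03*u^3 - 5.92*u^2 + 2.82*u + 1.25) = -5.075*u^5 - 20.9915*u^4 - 12.9751*u^3 + 5.9836*u^2 + 6.5479*u + 1.2125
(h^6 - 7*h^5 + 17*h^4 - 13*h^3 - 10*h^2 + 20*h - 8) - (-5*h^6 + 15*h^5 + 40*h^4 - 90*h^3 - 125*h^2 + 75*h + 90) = 6*h^6 - 22*h^5 - 23*h^4 + 77*h^3 + 115*h^2 - 55*h - 98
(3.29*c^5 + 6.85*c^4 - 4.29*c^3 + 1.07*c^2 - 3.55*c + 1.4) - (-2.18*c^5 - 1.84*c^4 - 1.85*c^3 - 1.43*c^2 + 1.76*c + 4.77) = 5.47*c^5 + 8.69*c^4 - 2.44*c^3 + 2.5*c^2 - 5.31*c - 3.37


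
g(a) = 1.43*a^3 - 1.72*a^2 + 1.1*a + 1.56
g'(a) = 4.29*a^2 - 3.44*a + 1.1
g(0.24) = 1.74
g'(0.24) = 0.52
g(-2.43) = -31.79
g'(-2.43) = 34.79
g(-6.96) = -571.55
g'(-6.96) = 232.86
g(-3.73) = -100.68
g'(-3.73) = 73.62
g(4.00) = 69.96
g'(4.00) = 55.98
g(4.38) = 93.54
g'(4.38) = 68.33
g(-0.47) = 0.51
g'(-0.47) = 3.66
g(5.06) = 148.35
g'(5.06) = 93.53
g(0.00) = 1.56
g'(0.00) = 1.10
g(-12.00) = -2730.36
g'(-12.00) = 660.14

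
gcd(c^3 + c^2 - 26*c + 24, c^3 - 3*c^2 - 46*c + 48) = c^2 + 5*c - 6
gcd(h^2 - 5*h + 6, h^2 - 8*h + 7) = 1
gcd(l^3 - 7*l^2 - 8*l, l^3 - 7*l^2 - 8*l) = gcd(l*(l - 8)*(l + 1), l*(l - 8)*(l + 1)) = l^3 - 7*l^2 - 8*l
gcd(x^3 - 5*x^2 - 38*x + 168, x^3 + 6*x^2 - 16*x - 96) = x^2 + 2*x - 24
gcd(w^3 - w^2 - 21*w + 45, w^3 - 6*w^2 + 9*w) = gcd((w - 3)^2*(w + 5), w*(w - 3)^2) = w^2 - 6*w + 9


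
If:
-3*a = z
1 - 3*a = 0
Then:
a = 1/3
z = -1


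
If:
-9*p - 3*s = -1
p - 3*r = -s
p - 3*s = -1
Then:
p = 0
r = 1/9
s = 1/3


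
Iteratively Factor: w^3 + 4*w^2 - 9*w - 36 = (w + 4)*(w^2 - 9) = (w - 3)*(w + 4)*(w + 3)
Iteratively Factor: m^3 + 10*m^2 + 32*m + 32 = (m + 2)*(m^2 + 8*m + 16) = (m + 2)*(m + 4)*(m + 4)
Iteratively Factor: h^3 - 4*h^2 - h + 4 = (h + 1)*(h^2 - 5*h + 4) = (h - 4)*(h + 1)*(h - 1)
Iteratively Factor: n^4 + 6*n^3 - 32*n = (n - 2)*(n^3 + 8*n^2 + 16*n) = (n - 2)*(n + 4)*(n^2 + 4*n) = (n - 2)*(n + 4)^2*(n)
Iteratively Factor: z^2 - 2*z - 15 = (z + 3)*(z - 5)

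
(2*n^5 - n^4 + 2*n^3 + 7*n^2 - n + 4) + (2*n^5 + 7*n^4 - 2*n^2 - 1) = 4*n^5 + 6*n^4 + 2*n^3 + 5*n^2 - n + 3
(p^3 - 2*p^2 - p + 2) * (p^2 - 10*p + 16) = p^5 - 12*p^4 + 35*p^3 - 20*p^2 - 36*p + 32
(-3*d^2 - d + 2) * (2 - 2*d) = 6*d^3 - 4*d^2 - 6*d + 4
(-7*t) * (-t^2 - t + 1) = 7*t^3 + 7*t^2 - 7*t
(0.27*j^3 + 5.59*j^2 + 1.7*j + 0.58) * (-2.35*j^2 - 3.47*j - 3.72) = -0.6345*j^5 - 14.0734*j^4 - 24.3967*j^3 - 28.0568*j^2 - 8.3366*j - 2.1576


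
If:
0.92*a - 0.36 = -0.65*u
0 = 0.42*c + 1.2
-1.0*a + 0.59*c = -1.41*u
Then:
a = -0.30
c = -2.86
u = 0.98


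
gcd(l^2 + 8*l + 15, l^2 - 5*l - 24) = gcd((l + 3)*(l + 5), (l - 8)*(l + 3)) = l + 3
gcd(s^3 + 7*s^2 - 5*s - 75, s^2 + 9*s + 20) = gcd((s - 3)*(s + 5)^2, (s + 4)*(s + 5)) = s + 5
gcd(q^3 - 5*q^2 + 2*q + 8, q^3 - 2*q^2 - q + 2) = q^2 - q - 2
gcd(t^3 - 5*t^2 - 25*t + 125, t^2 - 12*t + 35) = t - 5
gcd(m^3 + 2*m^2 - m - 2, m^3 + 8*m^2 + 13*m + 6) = m + 1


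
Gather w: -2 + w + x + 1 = w + x - 1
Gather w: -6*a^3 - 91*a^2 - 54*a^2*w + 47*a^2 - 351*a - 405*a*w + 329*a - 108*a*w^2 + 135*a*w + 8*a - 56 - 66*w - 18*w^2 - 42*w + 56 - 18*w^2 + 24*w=-6*a^3 - 44*a^2 - 14*a + w^2*(-108*a - 36) + w*(-54*a^2 - 270*a - 84)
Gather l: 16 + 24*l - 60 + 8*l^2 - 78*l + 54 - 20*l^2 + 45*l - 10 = -12*l^2 - 9*l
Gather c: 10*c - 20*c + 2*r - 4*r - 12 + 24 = -10*c - 2*r + 12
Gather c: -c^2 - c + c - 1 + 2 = 1 - c^2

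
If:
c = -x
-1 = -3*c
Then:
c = 1/3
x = -1/3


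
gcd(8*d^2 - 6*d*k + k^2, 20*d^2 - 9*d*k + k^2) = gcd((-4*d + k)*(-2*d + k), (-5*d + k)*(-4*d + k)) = 4*d - k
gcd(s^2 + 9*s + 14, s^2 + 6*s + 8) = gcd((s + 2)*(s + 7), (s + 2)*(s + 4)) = s + 2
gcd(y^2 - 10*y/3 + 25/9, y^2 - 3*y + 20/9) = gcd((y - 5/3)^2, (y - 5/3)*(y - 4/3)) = y - 5/3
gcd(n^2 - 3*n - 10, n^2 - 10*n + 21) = 1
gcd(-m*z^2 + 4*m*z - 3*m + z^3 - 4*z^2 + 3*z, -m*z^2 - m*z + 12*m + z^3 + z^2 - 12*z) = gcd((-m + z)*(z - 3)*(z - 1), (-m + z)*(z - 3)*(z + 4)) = -m*z + 3*m + z^2 - 3*z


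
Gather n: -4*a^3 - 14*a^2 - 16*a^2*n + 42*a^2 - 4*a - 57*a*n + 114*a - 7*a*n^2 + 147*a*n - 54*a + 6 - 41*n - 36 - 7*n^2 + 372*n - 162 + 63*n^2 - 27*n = -4*a^3 + 28*a^2 + 56*a + n^2*(56 - 7*a) + n*(-16*a^2 + 90*a + 304) - 192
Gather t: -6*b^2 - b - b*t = -6*b^2 - b*t - b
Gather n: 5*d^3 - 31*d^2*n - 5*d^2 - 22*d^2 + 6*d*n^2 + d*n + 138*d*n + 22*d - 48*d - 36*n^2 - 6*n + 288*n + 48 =5*d^3 - 27*d^2 - 26*d + n^2*(6*d - 36) + n*(-31*d^2 + 139*d + 282) + 48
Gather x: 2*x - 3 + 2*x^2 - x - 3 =2*x^2 + x - 6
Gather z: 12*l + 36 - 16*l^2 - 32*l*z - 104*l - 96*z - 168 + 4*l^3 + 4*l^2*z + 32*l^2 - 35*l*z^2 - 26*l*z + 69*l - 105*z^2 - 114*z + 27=4*l^3 + 16*l^2 - 23*l + z^2*(-35*l - 105) + z*(4*l^2 - 58*l - 210) - 105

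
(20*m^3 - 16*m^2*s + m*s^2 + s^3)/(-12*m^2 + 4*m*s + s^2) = (-10*m^2 + 3*m*s + s^2)/(6*m + s)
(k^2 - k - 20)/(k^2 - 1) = (k^2 - k - 20)/(k^2 - 1)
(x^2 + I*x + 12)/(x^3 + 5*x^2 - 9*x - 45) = (x^2 + I*x + 12)/(x^3 + 5*x^2 - 9*x - 45)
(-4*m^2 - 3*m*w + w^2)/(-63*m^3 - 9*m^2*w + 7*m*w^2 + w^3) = (4*m^2 + 3*m*w - w^2)/(63*m^3 + 9*m^2*w - 7*m*w^2 - w^3)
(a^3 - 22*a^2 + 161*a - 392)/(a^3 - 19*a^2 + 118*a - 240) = (a^2 - 14*a + 49)/(a^2 - 11*a + 30)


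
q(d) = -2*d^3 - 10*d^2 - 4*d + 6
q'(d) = -6*d^2 - 20*d - 4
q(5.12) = -545.06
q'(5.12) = -263.69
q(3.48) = -213.31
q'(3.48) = -146.26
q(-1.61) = -5.13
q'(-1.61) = 12.65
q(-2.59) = -15.97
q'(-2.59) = 7.55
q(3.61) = -232.85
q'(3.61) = -154.39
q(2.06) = -62.16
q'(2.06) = -70.66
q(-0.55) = 5.51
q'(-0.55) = 5.18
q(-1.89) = -8.66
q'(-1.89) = 12.37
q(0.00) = 6.00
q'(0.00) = -4.00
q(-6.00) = 102.00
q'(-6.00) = -100.00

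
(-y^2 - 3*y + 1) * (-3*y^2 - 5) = 3*y^4 + 9*y^3 + 2*y^2 + 15*y - 5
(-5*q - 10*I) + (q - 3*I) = -4*q - 13*I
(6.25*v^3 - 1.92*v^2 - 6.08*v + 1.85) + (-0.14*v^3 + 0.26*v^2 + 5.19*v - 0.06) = 6.11*v^3 - 1.66*v^2 - 0.89*v + 1.79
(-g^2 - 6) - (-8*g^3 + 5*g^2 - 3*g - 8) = 8*g^3 - 6*g^2 + 3*g + 2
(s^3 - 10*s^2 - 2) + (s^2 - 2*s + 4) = s^3 - 9*s^2 - 2*s + 2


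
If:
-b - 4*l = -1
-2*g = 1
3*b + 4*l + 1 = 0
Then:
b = -1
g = -1/2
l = 1/2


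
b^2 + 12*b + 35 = (b + 5)*(b + 7)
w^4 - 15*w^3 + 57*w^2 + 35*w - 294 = (w - 7)^2*(w - 3)*(w + 2)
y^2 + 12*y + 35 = (y + 5)*(y + 7)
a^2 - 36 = (a - 6)*(a + 6)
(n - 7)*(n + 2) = n^2 - 5*n - 14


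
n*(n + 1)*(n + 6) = n^3 + 7*n^2 + 6*n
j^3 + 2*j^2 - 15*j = j*(j - 3)*(j + 5)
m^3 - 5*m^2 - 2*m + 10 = (m - 5)*(m - sqrt(2))*(m + sqrt(2))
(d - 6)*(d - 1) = d^2 - 7*d + 6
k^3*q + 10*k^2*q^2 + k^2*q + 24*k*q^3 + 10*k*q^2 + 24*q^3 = (k + 4*q)*(k + 6*q)*(k*q + q)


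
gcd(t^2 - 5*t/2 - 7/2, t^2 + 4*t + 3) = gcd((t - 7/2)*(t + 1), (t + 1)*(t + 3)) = t + 1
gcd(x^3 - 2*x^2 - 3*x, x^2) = x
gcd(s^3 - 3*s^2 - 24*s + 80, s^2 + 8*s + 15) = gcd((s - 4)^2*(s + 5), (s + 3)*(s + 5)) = s + 5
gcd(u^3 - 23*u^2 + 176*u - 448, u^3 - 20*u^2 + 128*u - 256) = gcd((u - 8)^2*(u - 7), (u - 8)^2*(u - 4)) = u^2 - 16*u + 64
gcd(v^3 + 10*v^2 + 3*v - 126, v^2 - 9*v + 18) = v - 3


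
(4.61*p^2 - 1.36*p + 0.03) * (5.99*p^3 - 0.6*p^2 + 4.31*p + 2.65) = 27.6139*p^5 - 10.9124*p^4 + 20.8648*p^3 + 6.3369*p^2 - 3.4747*p + 0.0795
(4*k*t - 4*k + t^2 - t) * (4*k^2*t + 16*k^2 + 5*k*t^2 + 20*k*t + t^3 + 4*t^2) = 16*k^3*t^2 + 48*k^3*t - 64*k^3 + 24*k^2*t^3 + 72*k^2*t^2 - 96*k^2*t + 9*k*t^4 + 27*k*t^3 - 36*k*t^2 + t^5 + 3*t^4 - 4*t^3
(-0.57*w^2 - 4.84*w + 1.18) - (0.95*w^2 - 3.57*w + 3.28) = -1.52*w^2 - 1.27*w - 2.1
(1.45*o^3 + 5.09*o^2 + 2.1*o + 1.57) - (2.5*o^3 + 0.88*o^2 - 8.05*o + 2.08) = -1.05*o^3 + 4.21*o^2 + 10.15*o - 0.51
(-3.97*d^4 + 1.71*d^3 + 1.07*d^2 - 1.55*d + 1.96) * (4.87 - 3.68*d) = 14.6096*d^5 - 25.6267*d^4 + 4.3901*d^3 + 10.9149*d^2 - 14.7613*d + 9.5452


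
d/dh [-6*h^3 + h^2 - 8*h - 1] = -18*h^2 + 2*h - 8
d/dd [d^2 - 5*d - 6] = 2*d - 5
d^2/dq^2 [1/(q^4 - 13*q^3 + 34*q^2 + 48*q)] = 2*(q*(-6*q^2 + 39*q - 34)*(q^3 - 13*q^2 + 34*q + 48) + (4*q^3 - 39*q^2 + 68*q + 48)^2)/(q^3*(q^3 - 13*q^2 + 34*q + 48)^3)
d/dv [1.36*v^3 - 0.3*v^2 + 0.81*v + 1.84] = 4.08*v^2 - 0.6*v + 0.81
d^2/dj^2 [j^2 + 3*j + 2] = 2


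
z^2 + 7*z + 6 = (z + 1)*(z + 6)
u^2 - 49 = (u - 7)*(u + 7)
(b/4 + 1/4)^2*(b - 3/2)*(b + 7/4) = b^4/16 + 9*b^3/64 - 9*b^2/128 - 5*b/16 - 21/128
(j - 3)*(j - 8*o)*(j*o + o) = j^3*o - 8*j^2*o^2 - 2*j^2*o + 16*j*o^2 - 3*j*o + 24*o^2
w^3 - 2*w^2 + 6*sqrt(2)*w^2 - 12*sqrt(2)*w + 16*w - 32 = (w - 2)*(w + 2*sqrt(2))*(w + 4*sqrt(2))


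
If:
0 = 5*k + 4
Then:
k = -4/5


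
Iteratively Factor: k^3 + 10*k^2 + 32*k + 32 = (k + 4)*(k^2 + 6*k + 8) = (k + 2)*(k + 4)*(k + 4)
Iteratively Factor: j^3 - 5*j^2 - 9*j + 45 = (j + 3)*(j^2 - 8*j + 15) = (j - 5)*(j + 3)*(j - 3)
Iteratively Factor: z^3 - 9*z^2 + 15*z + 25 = (z - 5)*(z^2 - 4*z - 5) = (z - 5)^2*(z + 1)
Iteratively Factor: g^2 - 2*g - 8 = (g + 2)*(g - 4)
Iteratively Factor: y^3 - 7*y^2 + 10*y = (y - 5)*(y^2 - 2*y) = y*(y - 5)*(y - 2)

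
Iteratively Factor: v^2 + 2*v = (v + 2)*(v)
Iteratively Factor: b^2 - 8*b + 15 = (b - 5)*(b - 3)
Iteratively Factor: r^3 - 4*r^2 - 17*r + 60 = (r + 4)*(r^2 - 8*r + 15) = (r - 3)*(r + 4)*(r - 5)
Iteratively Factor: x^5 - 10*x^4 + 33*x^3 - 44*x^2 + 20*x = (x - 5)*(x^4 - 5*x^3 + 8*x^2 - 4*x) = (x - 5)*(x - 1)*(x^3 - 4*x^2 + 4*x) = (x - 5)*(x - 2)*(x - 1)*(x^2 - 2*x) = x*(x - 5)*(x - 2)*(x - 1)*(x - 2)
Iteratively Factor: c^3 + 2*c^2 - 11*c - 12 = (c + 4)*(c^2 - 2*c - 3) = (c - 3)*(c + 4)*(c + 1)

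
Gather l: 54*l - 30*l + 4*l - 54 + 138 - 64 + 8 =28*l + 28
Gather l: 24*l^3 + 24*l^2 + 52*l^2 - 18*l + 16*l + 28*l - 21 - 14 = 24*l^3 + 76*l^2 + 26*l - 35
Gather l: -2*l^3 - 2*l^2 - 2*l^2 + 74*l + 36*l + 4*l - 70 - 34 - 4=-2*l^3 - 4*l^2 + 114*l - 108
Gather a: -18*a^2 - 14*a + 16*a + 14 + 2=-18*a^2 + 2*a + 16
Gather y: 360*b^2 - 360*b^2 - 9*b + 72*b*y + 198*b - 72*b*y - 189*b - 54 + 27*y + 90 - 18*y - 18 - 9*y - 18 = 0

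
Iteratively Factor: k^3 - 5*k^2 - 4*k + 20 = (k - 2)*(k^2 - 3*k - 10) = (k - 2)*(k + 2)*(k - 5)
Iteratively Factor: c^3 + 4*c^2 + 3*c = (c + 1)*(c^2 + 3*c) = c*(c + 1)*(c + 3)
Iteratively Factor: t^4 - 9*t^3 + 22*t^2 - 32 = (t - 2)*(t^3 - 7*t^2 + 8*t + 16) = (t - 4)*(t - 2)*(t^2 - 3*t - 4) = (t - 4)^2*(t - 2)*(t + 1)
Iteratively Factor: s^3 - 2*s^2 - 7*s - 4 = (s + 1)*(s^2 - 3*s - 4) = (s + 1)^2*(s - 4)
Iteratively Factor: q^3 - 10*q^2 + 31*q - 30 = (q - 3)*(q^2 - 7*q + 10) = (q - 5)*(q - 3)*(q - 2)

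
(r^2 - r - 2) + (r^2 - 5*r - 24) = 2*r^2 - 6*r - 26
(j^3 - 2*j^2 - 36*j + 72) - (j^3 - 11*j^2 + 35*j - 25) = 9*j^2 - 71*j + 97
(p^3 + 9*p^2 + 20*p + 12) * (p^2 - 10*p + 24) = p^5 - p^4 - 46*p^3 + 28*p^2 + 360*p + 288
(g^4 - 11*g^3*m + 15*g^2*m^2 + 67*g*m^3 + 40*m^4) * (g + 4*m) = g^5 - 7*g^4*m - 29*g^3*m^2 + 127*g^2*m^3 + 308*g*m^4 + 160*m^5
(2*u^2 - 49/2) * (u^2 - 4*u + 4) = 2*u^4 - 8*u^3 - 33*u^2/2 + 98*u - 98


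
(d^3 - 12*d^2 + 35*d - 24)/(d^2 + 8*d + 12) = (d^3 - 12*d^2 + 35*d - 24)/(d^2 + 8*d + 12)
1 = 1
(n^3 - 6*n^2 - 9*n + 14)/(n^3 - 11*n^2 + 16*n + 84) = (n - 1)/(n - 6)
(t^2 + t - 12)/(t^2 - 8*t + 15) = (t + 4)/(t - 5)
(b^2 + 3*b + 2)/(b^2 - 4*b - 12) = (b + 1)/(b - 6)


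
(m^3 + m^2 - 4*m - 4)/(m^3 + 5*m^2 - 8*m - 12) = (m + 2)/(m + 6)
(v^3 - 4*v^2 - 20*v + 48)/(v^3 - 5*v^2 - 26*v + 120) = (v^2 + 2*v - 8)/(v^2 + v - 20)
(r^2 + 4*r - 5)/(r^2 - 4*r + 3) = (r + 5)/(r - 3)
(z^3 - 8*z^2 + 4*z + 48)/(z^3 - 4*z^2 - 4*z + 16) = (z - 6)/(z - 2)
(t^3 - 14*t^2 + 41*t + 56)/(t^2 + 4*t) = (t^3 - 14*t^2 + 41*t + 56)/(t*(t + 4))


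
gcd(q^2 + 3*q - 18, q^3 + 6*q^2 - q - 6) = q + 6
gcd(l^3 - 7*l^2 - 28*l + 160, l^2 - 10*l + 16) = l - 8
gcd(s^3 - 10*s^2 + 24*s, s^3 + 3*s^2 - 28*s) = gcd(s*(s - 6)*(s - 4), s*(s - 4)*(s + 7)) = s^2 - 4*s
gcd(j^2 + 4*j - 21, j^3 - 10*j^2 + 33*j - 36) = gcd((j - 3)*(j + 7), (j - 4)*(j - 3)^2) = j - 3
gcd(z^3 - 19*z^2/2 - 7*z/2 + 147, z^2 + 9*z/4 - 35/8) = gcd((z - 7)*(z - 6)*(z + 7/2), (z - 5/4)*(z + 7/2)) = z + 7/2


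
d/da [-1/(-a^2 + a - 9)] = (1 - 2*a)/(a^2 - a + 9)^2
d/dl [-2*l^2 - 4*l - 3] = -4*l - 4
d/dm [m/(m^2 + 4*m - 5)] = (m^2 - 2*m*(m + 2) + 4*m - 5)/(m^2 + 4*m - 5)^2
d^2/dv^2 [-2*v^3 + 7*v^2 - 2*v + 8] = 14 - 12*v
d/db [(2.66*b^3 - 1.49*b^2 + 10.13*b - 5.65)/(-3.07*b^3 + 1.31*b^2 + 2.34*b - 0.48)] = (-1.0897*b^4 + 74.647*b^3 - 72.6238*b^2 + 16.2334*b + 8.3586)/(9.4249*b^6 - 8.0434*b^5 - 12.6515*b^4 + 9.078*b^3 + 4.218*b^2 - 2.2464*b + 0.2304)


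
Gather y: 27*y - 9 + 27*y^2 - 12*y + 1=27*y^2 + 15*y - 8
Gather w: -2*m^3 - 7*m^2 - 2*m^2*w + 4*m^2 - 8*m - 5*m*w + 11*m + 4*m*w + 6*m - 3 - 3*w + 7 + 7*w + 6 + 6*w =-2*m^3 - 3*m^2 + 9*m + w*(-2*m^2 - m + 10) + 10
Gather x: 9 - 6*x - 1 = 8 - 6*x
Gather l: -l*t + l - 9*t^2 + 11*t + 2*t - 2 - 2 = l*(1 - t) - 9*t^2 + 13*t - 4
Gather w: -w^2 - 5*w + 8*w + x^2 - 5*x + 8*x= -w^2 + 3*w + x^2 + 3*x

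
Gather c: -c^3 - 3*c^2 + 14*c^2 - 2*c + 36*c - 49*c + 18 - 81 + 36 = -c^3 + 11*c^2 - 15*c - 27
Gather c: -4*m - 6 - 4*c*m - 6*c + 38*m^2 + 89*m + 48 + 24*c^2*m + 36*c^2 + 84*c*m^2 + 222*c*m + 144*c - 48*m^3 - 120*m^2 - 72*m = c^2*(24*m + 36) + c*(84*m^2 + 218*m + 138) - 48*m^3 - 82*m^2 + 13*m + 42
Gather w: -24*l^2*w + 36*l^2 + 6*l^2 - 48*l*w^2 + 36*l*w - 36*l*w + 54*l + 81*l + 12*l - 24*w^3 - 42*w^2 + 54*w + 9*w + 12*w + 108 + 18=42*l^2 + 147*l - 24*w^3 + w^2*(-48*l - 42) + w*(75 - 24*l^2) + 126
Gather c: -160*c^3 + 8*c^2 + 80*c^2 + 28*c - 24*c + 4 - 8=-160*c^3 + 88*c^2 + 4*c - 4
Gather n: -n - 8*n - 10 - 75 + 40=-9*n - 45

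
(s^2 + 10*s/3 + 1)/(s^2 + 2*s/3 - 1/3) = (3*s^2 + 10*s + 3)/(3*s^2 + 2*s - 1)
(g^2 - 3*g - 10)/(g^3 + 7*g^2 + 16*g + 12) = (g - 5)/(g^2 + 5*g + 6)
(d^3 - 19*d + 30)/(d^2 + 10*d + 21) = (d^3 - 19*d + 30)/(d^2 + 10*d + 21)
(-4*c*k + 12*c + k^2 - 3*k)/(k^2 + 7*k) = (-4*c*k + 12*c + k^2 - 3*k)/(k*(k + 7))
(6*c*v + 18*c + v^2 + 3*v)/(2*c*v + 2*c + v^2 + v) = (6*c*v + 18*c + v^2 + 3*v)/(2*c*v + 2*c + v^2 + v)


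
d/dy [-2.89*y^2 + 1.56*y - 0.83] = 1.56 - 5.78*y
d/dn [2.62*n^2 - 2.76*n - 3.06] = 5.24*n - 2.76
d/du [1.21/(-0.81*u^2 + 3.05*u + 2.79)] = (1.9602*u - 3.6905)/(-0.81*u^2 + 3.05*u + 2.79)^2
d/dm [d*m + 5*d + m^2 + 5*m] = d + 2*m + 5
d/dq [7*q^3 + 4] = 21*q^2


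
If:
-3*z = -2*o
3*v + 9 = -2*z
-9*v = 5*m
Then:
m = 6*z/5 + 27/5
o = 3*z/2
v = -2*z/3 - 3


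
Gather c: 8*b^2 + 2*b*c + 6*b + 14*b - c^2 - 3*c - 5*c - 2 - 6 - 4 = 8*b^2 + 20*b - c^2 + c*(2*b - 8) - 12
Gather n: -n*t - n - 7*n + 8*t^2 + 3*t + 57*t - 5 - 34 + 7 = n*(-t - 8) + 8*t^2 + 60*t - 32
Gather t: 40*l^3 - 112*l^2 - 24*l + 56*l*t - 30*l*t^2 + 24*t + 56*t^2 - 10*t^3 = 40*l^3 - 112*l^2 - 24*l - 10*t^3 + t^2*(56 - 30*l) + t*(56*l + 24)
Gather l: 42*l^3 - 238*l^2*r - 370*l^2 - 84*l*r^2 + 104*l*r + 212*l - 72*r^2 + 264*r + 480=42*l^3 + l^2*(-238*r - 370) + l*(-84*r^2 + 104*r + 212) - 72*r^2 + 264*r + 480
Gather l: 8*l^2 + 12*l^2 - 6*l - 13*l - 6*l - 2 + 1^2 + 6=20*l^2 - 25*l + 5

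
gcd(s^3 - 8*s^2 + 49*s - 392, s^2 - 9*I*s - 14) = s - 7*I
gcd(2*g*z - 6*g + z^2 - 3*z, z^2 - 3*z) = z - 3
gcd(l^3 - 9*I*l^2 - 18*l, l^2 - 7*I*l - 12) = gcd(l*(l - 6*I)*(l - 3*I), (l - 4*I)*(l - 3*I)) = l - 3*I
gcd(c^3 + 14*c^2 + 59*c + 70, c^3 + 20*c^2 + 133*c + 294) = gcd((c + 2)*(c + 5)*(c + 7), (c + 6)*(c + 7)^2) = c + 7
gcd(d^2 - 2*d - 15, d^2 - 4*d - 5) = d - 5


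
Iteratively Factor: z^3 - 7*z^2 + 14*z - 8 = (z - 2)*(z^2 - 5*z + 4) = (z - 4)*(z - 2)*(z - 1)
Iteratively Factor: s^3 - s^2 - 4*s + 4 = (s - 2)*(s^2 + s - 2) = (s - 2)*(s - 1)*(s + 2)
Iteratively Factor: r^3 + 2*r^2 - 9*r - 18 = (r - 3)*(r^2 + 5*r + 6) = (r - 3)*(r + 2)*(r + 3)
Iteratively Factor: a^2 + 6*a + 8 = (a + 2)*(a + 4)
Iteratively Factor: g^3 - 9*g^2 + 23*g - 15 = (g - 1)*(g^2 - 8*g + 15) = (g - 3)*(g - 1)*(g - 5)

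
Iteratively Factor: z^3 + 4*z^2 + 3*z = (z + 3)*(z^2 + z) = (z + 1)*(z + 3)*(z)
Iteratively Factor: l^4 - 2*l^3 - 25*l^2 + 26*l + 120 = (l - 3)*(l^3 + l^2 - 22*l - 40) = (l - 3)*(l + 4)*(l^2 - 3*l - 10) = (l - 3)*(l + 2)*(l + 4)*(l - 5)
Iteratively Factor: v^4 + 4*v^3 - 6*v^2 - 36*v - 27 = (v - 3)*(v^3 + 7*v^2 + 15*v + 9) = (v - 3)*(v + 1)*(v^2 + 6*v + 9) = (v - 3)*(v + 1)*(v + 3)*(v + 3)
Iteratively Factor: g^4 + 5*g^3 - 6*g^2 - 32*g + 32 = (g - 2)*(g^3 + 7*g^2 + 8*g - 16) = (g - 2)*(g + 4)*(g^2 + 3*g - 4) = (g - 2)*(g - 1)*(g + 4)*(g + 4)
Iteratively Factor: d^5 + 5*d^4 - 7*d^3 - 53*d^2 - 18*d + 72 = (d + 2)*(d^4 + 3*d^3 - 13*d^2 - 27*d + 36) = (d + 2)*(d + 3)*(d^3 - 13*d + 12) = (d + 2)*(d + 3)*(d + 4)*(d^2 - 4*d + 3) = (d - 1)*(d + 2)*(d + 3)*(d + 4)*(d - 3)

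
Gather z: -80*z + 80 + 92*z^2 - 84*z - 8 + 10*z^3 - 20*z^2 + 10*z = 10*z^3 + 72*z^2 - 154*z + 72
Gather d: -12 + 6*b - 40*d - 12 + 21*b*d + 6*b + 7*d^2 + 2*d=12*b + 7*d^2 + d*(21*b - 38) - 24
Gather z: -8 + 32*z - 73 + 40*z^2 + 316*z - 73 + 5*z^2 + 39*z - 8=45*z^2 + 387*z - 162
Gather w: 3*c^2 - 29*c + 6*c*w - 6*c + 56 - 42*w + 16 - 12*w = 3*c^2 - 35*c + w*(6*c - 54) + 72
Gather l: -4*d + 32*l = -4*d + 32*l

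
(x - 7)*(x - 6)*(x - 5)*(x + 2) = x^4 - 16*x^3 + 71*x^2 + 4*x - 420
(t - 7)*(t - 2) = t^2 - 9*t + 14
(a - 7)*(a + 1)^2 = a^3 - 5*a^2 - 13*a - 7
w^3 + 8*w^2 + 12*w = w*(w + 2)*(w + 6)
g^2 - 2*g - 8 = (g - 4)*(g + 2)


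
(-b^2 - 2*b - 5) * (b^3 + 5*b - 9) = -b^5 - 2*b^4 - 10*b^3 - b^2 - 7*b + 45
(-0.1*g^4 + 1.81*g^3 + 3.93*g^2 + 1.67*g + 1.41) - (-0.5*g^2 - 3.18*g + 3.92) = -0.1*g^4 + 1.81*g^3 + 4.43*g^2 + 4.85*g - 2.51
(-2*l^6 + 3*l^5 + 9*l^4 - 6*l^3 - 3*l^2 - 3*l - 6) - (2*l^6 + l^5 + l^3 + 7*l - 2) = -4*l^6 + 2*l^5 + 9*l^4 - 7*l^3 - 3*l^2 - 10*l - 4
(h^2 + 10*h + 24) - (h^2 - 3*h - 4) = 13*h + 28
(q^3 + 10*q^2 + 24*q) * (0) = 0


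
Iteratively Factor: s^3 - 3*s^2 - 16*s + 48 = (s - 4)*(s^2 + s - 12) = (s - 4)*(s - 3)*(s + 4)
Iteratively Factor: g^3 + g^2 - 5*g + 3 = (g - 1)*(g^2 + 2*g - 3) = (g - 1)*(g + 3)*(g - 1)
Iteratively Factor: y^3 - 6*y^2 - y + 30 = (y - 5)*(y^2 - y - 6) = (y - 5)*(y - 3)*(y + 2)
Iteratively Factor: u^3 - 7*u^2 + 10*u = (u - 5)*(u^2 - 2*u) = (u - 5)*(u - 2)*(u)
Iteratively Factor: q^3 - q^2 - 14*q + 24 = (q - 3)*(q^2 + 2*q - 8) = (q - 3)*(q + 4)*(q - 2)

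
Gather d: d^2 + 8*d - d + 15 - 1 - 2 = d^2 + 7*d + 12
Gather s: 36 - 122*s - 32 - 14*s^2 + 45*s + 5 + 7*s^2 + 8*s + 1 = -7*s^2 - 69*s + 10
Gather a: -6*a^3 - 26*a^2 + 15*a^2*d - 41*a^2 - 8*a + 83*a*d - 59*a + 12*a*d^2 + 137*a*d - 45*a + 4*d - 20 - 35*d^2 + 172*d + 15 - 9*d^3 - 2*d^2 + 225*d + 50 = -6*a^3 + a^2*(15*d - 67) + a*(12*d^2 + 220*d - 112) - 9*d^3 - 37*d^2 + 401*d + 45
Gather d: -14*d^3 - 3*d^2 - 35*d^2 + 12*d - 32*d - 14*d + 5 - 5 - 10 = -14*d^3 - 38*d^2 - 34*d - 10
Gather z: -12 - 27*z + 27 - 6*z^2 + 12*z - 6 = -6*z^2 - 15*z + 9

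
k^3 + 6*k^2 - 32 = (k - 2)*(k + 4)^2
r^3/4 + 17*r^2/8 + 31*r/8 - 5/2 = (r/4 + 1)*(r - 1/2)*(r + 5)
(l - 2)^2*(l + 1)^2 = l^4 - 2*l^3 - 3*l^2 + 4*l + 4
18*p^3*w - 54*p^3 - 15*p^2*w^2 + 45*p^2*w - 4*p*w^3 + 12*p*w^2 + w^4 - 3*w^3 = (-6*p + w)*(-p + w)*(3*p + w)*(w - 3)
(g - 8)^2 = g^2 - 16*g + 64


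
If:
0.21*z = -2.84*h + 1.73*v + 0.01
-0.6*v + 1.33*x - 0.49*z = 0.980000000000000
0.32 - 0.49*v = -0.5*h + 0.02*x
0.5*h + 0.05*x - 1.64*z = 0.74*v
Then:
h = 1.05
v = 1.67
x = 1.35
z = -0.39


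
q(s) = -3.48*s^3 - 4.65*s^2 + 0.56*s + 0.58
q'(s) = -10.44*s^2 - 9.3*s + 0.56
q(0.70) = -2.50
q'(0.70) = -11.07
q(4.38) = -378.59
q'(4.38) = -240.46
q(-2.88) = 43.53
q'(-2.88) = -59.25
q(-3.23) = 67.53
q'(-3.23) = -78.32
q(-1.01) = -1.14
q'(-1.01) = -0.70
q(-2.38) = 19.82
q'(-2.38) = -36.44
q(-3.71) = 112.20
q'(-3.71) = -108.63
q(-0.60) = -0.68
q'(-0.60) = 2.38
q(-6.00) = 581.50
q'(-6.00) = -319.48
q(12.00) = -6675.74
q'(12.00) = -1614.40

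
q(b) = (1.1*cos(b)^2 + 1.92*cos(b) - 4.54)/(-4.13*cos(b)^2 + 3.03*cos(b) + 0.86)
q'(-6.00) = 1604.76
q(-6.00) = 43.99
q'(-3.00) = 0.23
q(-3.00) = 0.87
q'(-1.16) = 1.37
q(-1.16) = -2.55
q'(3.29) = 0.24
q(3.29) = 0.87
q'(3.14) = -0.00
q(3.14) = 0.85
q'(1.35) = -4.53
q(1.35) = -3.07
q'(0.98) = 0.48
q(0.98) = -2.47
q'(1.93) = -53.61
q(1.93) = 7.10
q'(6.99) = 5.56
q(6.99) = -3.15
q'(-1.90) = 87.50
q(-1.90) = 9.15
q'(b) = (-8.26*sin(b)*cos(b) + 3.03*sin(b))*(1.1*cos(b)^2 + 1.92*cos(b) - 4.54)/(-4.13*cos(b)^2 + 3.03*cos(b) + 0.86)^2 + (-2.2*sin(b)*cos(b) - 1.92*sin(b))/(-4.13*cos(b)^2 + 3.03*cos(b) + 0.86) = (-11.2626*cos(b)^2 + 35.6084*cos(b) - 15.4074)*sin(b)/(17.0569*cos(b)^4 - 25.0278*cos(b)^3 + 2.0773*cos(b)^2 + 5.2116*cos(b) + 0.7396)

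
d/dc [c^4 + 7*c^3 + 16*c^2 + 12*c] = 4*c^3 + 21*c^2 + 32*c + 12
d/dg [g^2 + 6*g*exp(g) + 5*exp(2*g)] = 6*g*exp(g) + 2*g + 10*exp(2*g) + 6*exp(g)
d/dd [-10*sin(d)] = -10*cos(d)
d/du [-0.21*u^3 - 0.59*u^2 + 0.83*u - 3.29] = -0.63*u^2 - 1.18*u + 0.83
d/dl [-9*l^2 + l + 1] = 1 - 18*l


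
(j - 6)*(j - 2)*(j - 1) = j^3 - 9*j^2 + 20*j - 12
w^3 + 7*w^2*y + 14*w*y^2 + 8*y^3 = (w + y)*(w + 2*y)*(w + 4*y)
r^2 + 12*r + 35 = (r + 5)*(r + 7)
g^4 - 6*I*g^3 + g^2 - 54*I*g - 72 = (g - 4*I)*(g - 3*I)*(g - 2*I)*(g + 3*I)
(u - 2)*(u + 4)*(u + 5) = u^3 + 7*u^2 + 2*u - 40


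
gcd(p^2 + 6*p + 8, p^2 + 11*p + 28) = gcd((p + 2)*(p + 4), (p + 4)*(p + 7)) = p + 4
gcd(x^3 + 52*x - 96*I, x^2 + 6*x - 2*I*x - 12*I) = x - 2*I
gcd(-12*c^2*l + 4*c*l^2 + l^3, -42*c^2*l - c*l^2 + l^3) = 6*c*l + l^2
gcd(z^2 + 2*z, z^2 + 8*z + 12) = z + 2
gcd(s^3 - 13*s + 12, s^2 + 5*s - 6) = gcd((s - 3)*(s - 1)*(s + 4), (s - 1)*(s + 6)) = s - 1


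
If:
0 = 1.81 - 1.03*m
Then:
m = 1.76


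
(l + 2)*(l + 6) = l^2 + 8*l + 12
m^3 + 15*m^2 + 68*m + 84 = (m + 2)*(m + 6)*(m + 7)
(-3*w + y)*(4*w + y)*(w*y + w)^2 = -12*w^4*y^2 - 24*w^4*y - 12*w^4 + w^3*y^3 + 2*w^3*y^2 + w^3*y + w^2*y^4 + 2*w^2*y^3 + w^2*y^2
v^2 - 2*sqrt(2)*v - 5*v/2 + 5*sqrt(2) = (v - 5/2)*(v - 2*sqrt(2))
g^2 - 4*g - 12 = (g - 6)*(g + 2)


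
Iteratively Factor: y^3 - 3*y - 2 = (y + 1)*(y^2 - y - 2) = (y + 1)^2*(y - 2)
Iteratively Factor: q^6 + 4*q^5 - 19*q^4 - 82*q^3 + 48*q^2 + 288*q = (q + 4)*(q^5 - 19*q^3 - 6*q^2 + 72*q) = q*(q + 4)*(q^4 - 19*q^2 - 6*q + 72) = q*(q - 2)*(q + 4)*(q^3 + 2*q^2 - 15*q - 36) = q*(q - 2)*(q + 3)*(q + 4)*(q^2 - q - 12) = q*(q - 2)*(q + 3)^2*(q + 4)*(q - 4)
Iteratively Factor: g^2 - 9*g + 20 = (g - 5)*(g - 4)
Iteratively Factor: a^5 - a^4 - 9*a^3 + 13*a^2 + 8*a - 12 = (a + 3)*(a^4 - 4*a^3 + 3*a^2 + 4*a - 4) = (a - 1)*(a + 3)*(a^3 - 3*a^2 + 4) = (a - 2)*(a - 1)*(a + 3)*(a^2 - a - 2) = (a - 2)^2*(a - 1)*(a + 3)*(a + 1)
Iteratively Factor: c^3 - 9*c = (c + 3)*(c^2 - 3*c) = (c - 3)*(c + 3)*(c)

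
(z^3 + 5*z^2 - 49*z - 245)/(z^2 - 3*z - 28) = (z^2 + 12*z + 35)/(z + 4)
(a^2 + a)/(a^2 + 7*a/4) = 4*(a + 1)/(4*a + 7)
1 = 1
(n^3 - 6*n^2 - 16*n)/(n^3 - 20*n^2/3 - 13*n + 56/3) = 3*n*(n + 2)/(3*n^2 + 4*n - 7)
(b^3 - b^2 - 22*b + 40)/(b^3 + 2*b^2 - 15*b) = (b^2 - 6*b + 8)/(b*(b - 3))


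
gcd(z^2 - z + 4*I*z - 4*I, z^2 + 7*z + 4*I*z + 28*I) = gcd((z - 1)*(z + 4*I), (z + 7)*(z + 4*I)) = z + 4*I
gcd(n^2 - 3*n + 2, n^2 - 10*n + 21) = 1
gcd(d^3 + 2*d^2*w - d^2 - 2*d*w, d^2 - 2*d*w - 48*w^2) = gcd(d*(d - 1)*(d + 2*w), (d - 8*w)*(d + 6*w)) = 1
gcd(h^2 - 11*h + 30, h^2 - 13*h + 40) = h - 5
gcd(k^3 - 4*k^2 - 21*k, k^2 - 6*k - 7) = k - 7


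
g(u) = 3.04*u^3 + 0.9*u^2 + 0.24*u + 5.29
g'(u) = 9.12*u^2 + 1.8*u + 0.24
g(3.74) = 177.81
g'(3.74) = 134.54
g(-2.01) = -16.24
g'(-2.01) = 33.47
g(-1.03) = 2.68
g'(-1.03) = 8.06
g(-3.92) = -164.94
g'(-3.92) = 133.33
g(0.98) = 9.25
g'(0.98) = 10.76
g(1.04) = 9.93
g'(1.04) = 11.98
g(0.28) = 5.49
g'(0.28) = 1.46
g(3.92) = 203.18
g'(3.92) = 147.44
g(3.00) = 96.19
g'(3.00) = 87.72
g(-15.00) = -10055.81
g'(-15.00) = 2025.24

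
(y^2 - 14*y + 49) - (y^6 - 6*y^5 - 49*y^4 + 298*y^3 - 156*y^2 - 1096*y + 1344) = -y^6 + 6*y^5 + 49*y^4 - 298*y^3 + 157*y^2 + 1082*y - 1295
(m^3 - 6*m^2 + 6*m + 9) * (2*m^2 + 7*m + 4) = 2*m^5 - 5*m^4 - 26*m^3 + 36*m^2 + 87*m + 36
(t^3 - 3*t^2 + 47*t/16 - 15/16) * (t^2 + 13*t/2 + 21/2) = t^5 + 7*t^4/2 - 97*t^3/16 - 427*t^2/32 + 99*t/4 - 315/32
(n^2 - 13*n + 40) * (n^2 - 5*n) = n^4 - 18*n^3 + 105*n^2 - 200*n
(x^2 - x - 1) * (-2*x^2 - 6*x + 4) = -2*x^4 - 4*x^3 + 12*x^2 + 2*x - 4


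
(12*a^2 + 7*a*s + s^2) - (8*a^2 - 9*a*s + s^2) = 4*a^2 + 16*a*s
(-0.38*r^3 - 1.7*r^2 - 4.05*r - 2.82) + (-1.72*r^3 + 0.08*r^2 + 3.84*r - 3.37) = -2.1*r^3 - 1.62*r^2 - 0.21*r - 6.19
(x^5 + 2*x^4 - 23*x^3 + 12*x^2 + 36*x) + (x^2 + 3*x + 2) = x^5 + 2*x^4 - 23*x^3 + 13*x^2 + 39*x + 2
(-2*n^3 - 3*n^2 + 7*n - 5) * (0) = 0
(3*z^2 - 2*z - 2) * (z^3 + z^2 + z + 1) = 3*z^5 + z^4 - z^3 - z^2 - 4*z - 2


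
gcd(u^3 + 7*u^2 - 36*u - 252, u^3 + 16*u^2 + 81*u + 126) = u^2 + 13*u + 42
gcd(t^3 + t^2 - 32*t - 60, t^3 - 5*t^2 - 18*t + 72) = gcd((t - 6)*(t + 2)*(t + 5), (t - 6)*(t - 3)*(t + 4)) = t - 6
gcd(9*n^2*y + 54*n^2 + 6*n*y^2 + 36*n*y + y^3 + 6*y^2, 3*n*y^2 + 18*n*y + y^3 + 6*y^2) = 3*n*y + 18*n + y^2 + 6*y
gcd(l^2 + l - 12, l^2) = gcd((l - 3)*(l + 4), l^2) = 1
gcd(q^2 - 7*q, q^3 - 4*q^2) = q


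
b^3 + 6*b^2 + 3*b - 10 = (b - 1)*(b + 2)*(b + 5)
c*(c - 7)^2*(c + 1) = c^4 - 13*c^3 + 35*c^2 + 49*c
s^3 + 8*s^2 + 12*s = s*(s + 2)*(s + 6)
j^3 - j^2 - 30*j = j*(j - 6)*(j + 5)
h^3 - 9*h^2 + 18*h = h*(h - 6)*(h - 3)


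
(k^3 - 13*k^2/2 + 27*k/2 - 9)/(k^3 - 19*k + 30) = (k - 3/2)/(k + 5)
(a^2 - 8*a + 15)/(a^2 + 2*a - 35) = (a - 3)/(a + 7)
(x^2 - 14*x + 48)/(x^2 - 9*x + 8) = (x - 6)/(x - 1)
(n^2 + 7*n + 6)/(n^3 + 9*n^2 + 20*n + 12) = 1/(n + 2)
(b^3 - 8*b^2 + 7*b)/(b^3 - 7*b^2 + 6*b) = (b - 7)/(b - 6)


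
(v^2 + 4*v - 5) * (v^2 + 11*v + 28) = v^4 + 15*v^3 + 67*v^2 + 57*v - 140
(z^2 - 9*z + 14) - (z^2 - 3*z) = 14 - 6*z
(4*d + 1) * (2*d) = 8*d^2 + 2*d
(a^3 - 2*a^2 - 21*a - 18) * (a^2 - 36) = a^5 - 2*a^4 - 57*a^3 + 54*a^2 + 756*a + 648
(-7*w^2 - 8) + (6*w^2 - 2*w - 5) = -w^2 - 2*w - 13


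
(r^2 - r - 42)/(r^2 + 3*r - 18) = (r - 7)/(r - 3)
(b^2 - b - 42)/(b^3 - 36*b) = (b - 7)/(b*(b - 6))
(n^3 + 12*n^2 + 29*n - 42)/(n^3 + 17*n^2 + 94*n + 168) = (n - 1)/(n + 4)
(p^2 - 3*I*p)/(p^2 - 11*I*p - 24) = p/(p - 8*I)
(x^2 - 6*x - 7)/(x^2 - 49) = (x + 1)/(x + 7)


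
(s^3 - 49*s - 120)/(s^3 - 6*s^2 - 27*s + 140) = (s^2 - 5*s - 24)/(s^2 - 11*s + 28)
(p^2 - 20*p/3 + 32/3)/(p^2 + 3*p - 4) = (3*p^2 - 20*p + 32)/(3*(p^2 + 3*p - 4))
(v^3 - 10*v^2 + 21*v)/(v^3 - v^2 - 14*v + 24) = v*(v - 7)/(v^2 + 2*v - 8)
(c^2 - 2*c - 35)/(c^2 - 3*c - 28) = (c + 5)/(c + 4)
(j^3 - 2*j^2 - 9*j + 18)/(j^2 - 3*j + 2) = (j^2 - 9)/(j - 1)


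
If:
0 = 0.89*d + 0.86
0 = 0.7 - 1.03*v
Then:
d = -0.97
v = 0.68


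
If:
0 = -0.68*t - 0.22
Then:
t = -0.32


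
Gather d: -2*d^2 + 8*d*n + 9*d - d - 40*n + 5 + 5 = -2*d^2 + d*(8*n + 8) - 40*n + 10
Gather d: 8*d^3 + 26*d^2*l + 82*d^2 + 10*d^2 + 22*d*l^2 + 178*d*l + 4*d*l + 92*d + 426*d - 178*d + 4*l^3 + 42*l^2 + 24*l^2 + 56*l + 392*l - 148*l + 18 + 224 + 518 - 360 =8*d^3 + d^2*(26*l + 92) + d*(22*l^2 + 182*l + 340) + 4*l^3 + 66*l^2 + 300*l + 400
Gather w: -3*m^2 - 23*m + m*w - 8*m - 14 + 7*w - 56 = -3*m^2 - 31*m + w*(m + 7) - 70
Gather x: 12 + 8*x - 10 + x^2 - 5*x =x^2 + 3*x + 2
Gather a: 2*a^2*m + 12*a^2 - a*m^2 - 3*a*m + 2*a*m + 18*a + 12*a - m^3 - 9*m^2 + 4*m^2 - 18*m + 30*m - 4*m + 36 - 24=a^2*(2*m + 12) + a*(-m^2 - m + 30) - m^3 - 5*m^2 + 8*m + 12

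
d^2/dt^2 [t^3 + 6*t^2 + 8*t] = 6*t + 12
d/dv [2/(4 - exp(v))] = 2*exp(v)/(exp(v) - 4)^2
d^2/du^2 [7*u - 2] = 0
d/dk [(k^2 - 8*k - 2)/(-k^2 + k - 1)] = (-7*k^2 - 6*k + 10)/(k^4 - 2*k^3 + 3*k^2 - 2*k + 1)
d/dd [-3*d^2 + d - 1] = 1 - 6*d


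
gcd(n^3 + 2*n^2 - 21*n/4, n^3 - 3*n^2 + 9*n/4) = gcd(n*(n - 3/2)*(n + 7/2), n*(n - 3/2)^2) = n^2 - 3*n/2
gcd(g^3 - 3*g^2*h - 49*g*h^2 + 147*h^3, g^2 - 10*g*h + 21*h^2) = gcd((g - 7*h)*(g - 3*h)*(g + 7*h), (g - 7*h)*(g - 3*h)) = g^2 - 10*g*h + 21*h^2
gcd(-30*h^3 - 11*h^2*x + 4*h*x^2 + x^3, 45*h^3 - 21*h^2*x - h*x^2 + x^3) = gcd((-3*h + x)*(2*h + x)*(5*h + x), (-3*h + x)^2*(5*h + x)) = -15*h^2 + 2*h*x + x^2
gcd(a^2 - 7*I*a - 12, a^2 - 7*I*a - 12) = a^2 - 7*I*a - 12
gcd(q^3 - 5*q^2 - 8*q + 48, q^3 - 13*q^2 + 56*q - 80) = q^2 - 8*q + 16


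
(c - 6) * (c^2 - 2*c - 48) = c^3 - 8*c^2 - 36*c + 288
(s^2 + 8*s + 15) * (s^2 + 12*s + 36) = s^4 + 20*s^3 + 147*s^2 + 468*s + 540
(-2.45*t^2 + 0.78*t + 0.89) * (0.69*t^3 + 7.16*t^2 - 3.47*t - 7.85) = -1.6905*t^5 - 17.0038*t^4 + 14.7004*t^3 + 22.8983*t^2 - 9.2113*t - 6.9865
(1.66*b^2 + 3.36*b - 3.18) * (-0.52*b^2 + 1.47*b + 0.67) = -0.8632*b^4 + 0.693*b^3 + 7.705*b^2 - 2.4234*b - 2.1306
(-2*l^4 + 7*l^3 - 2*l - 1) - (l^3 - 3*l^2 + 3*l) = -2*l^4 + 6*l^3 + 3*l^2 - 5*l - 1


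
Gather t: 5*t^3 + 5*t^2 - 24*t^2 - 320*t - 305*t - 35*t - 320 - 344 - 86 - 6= 5*t^3 - 19*t^2 - 660*t - 756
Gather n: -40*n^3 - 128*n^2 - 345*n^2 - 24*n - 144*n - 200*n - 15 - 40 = -40*n^3 - 473*n^2 - 368*n - 55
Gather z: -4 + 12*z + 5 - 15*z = 1 - 3*z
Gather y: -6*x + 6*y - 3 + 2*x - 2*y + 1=-4*x + 4*y - 2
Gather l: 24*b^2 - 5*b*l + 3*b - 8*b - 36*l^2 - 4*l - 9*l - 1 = 24*b^2 - 5*b - 36*l^2 + l*(-5*b - 13) - 1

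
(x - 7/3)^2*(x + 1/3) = x^3 - 13*x^2/3 + 35*x/9 + 49/27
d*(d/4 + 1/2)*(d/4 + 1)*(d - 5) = d^4/16 + d^3/16 - 11*d^2/8 - 5*d/2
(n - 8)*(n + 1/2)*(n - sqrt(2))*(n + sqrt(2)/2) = n^4 - 15*n^3/2 - sqrt(2)*n^3/2 - 5*n^2 + 15*sqrt(2)*n^2/4 + 2*sqrt(2)*n + 15*n/2 + 4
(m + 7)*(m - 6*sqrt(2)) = m^2 - 6*sqrt(2)*m + 7*m - 42*sqrt(2)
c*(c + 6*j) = c^2 + 6*c*j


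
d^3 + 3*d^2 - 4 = (d - 1)*(d + 2)^2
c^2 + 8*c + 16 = (c + 4)^2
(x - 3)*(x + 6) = x^2 + 3*x - 18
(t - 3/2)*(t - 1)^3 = t^4 - 9*t^3/2 + 15*t^2/2 - 11*t/2 + 3/2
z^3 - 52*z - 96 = (z - 8)*(z + 2)*(z + 6)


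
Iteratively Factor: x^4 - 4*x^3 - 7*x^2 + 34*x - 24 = (x - 2)*(x^3 - 2*x^2 - 11*x + 12) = (x - 2)*(x - 1)*(x^2 - x - 12) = (x - 4)*(x - 2)*(x - 1)*(x + 3)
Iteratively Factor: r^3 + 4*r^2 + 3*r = (r + 3)*(r^2 + r) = (r + 1)*(r + 3)*(r)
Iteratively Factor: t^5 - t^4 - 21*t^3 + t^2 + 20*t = (t + 1)*(t^4 - 2*t^3 - 19*t^2 + 20*t) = (t - 1)*(t + 1)*(t^3 - t^2 - 20*t) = t*(t - 1)*(t + 1)*(t^2 - t - 20) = t*(t - 1)*(t + 1)*(t + 4)*(t - 5)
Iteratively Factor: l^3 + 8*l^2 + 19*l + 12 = (l + 1)*(l^2 + 7*l + 12) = (l + 1)*(l + 3)*(l + 4)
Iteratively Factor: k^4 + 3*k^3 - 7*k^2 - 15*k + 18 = (k - 2)*(k^3 + 5*k^2 + 3*k - 9) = (k - 2)*(k + 3)*(k^2 + 2*k - 3) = (k - 2)*(k - 1)*(k + 3)*(k + 3)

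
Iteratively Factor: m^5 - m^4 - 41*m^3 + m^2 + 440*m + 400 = (m - 5)*(m^4 + 4*m^3 - 21*m^2 - 104*m - 80) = (m - 5)*(m + 4)*(m^3 - 21*m - 20) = (m - 5)^2*(m + 4)*(m^2 + 5*m + 4) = (m - 5)^2*(m + 1)*(m + 4)*(m + 4)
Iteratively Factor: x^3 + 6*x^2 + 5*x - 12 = (x + 3)*(x^2 + 3*x - 4) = (x - 1)*(x + 3)*(x + 4)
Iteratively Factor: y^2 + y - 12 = (y + 4)*(y - 3)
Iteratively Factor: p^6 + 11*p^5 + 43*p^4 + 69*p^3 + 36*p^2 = (p + 3)*(p^5 + 8*p^4 + 19*p^3 + 12*p^2) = (p + 3)^2*(p^4 + 5*p^3 + 4*p^2) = (p + 3)^2*(p + 4)*(p^3 + p^2) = p*(p + 3)^2*(p + 4)*(p^2 + p) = p*(p + 1)*(p + 3)^2*(p + 4)*(p)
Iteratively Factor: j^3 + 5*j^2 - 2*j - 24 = (j + 4)*(j^2 + j - 6) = (j - 2)*(j + 4)*(j + 3)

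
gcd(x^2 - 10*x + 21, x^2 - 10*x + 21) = x^2 - 10*x + 21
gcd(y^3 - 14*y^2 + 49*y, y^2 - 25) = 1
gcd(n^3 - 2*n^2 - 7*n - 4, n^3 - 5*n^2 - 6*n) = n + 1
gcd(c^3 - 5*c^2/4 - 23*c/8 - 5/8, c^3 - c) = c + 1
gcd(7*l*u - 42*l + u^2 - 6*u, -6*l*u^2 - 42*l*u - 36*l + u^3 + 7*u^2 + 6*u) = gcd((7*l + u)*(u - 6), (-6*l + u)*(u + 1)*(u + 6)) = 1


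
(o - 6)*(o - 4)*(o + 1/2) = o^3 - 19*o^2/2 + 19*o + 12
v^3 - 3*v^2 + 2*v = v*(v - 2)*(v - 1)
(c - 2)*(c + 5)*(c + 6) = c^3 + 9*c^2 + 8*c - 60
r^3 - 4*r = r*(r - 2)*(r + 2)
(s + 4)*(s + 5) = s^2 + 9*s + 20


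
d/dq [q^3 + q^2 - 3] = q*(3*q + 2)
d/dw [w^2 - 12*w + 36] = 2*w - 12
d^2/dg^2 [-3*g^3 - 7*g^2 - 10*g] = -18*g - 14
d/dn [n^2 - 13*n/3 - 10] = 2*n - 13/3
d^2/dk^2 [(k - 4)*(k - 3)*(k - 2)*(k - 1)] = 12*k^2 - 60*k + 70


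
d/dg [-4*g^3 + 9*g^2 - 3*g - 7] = -12*g^2 + 18*g - 3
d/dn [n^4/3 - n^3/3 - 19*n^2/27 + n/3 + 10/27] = 4*n^3/3 - n^2 - 38*n/27 + 1/3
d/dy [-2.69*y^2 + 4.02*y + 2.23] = 4.02 - 5.38*y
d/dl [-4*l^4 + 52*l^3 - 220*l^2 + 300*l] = -16*l^3 + 156*l^2 - 440*l + 300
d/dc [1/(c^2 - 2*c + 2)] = 2*(1 - c)/(c^2 - 2*c + 2)^2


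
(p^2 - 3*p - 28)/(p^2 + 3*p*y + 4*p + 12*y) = (p - 7)/(p + 3*y)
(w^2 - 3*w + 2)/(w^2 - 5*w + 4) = (w - 2)/(w - 4)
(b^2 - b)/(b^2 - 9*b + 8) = b/(b - 8)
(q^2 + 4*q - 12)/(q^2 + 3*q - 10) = (q + 6)/(q + 5)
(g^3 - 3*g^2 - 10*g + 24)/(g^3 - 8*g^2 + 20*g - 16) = (g + 3)/(g - 2)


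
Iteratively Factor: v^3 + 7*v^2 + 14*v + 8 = (v + 1)*(v^2 + 6*v + 8) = (v + 1)*(v + 2)*(v + 4)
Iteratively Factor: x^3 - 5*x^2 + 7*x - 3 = (x - 3)*(x^2 - 2*x + 1) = (x - 3)*(x - 1)*(x - 1)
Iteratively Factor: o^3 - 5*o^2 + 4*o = (o)*(o^2 - 5*o + 4) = o*(o - 1)*(o - 4)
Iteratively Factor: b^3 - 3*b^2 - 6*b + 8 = (b - 1)*(b^2 - 2*b - 8) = (b - 4)*(b - 1)*(b + 2)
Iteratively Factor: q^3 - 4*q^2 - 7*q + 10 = (q - 1)*(q^2 - 3*q - 10) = (q - 1)*(q + 2)*(q - 5)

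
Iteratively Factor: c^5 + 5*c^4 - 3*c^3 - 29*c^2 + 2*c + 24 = (c - 1)*(c^4 + 6*c^3 + 3*c^2 - 26*c - 24) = (c - 1)*(c + 1)*(c^3 + 5*c^2 - 2*c - 24) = (c - 2)*(c - 1)*(c + 1)*(c^2 + 7*c + 12) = (c - 2)*(c - 1)*(c + 1)*(c + 4)*(c + 3)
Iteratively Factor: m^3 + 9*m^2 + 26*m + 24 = (m + 2)*(m^2 + 7*m + 12) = (m + 2)*(m + 3)*(m + 4)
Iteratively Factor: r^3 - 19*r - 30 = (r + 2)*(r^2 - 2*r - 15) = (r - 5)*(r + 2)*(r + 3)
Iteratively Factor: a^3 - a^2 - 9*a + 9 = (a - 1)*(a^2 - 9) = (a - 1)*(a + 3)*(a - 3)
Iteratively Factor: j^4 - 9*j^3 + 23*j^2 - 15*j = (j - 3)*(j^3 - 6*j^2 + 5*j) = j*(j - 3)*(j^2 - 6*j + 5) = j*(j - 5)*(j - 3)*(j - 1)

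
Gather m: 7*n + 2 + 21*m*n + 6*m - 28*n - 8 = m*(21*n + 6) - 21*n - 6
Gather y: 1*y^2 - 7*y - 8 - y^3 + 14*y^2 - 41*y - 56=-y^3 + 15*y^2 - 48*y - 64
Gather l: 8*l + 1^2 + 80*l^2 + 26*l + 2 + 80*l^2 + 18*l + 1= 160*l^2 + 52*l + 4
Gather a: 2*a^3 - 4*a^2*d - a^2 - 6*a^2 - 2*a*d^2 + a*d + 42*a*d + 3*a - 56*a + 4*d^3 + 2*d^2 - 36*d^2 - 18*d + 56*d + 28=2*a^3 + a^2*(-4*d - 7) + a*(-2*d^2 + 43*d - 53) + 4*d^3 - 34*d^2 + 38*d + 28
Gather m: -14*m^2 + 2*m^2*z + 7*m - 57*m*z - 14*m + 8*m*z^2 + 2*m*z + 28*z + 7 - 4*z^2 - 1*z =m^2*(2*z - 14) + m*(8*z^2 - 55*z - 7) - 4*z^2 + 27*z + 7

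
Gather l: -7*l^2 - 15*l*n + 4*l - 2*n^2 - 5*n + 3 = -7*l^2 + l*(4 - 15*n) - 2*n^2 - 5*n + 3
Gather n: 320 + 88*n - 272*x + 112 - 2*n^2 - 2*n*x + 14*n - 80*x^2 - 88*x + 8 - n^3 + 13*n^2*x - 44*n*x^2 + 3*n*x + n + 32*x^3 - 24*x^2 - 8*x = -n^3 + n^2*(13*x - 2) + n*(-44*x^2 + x + 103) + 32*x^3 - 104*x^2 - 368*x + 440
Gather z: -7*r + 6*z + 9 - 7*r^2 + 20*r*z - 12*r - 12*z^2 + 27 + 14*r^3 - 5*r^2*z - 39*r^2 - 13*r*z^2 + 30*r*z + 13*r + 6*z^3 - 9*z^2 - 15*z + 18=14*r^3 - 46*r^2 - 6*r + 6*z^3 + z^2*(-13*r - 21) + z*(-5*r^2 + 50*r - 9) + 54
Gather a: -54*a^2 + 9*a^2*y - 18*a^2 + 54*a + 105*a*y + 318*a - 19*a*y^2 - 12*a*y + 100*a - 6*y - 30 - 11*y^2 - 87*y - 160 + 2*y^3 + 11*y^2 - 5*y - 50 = a^2*(9*y - 72) + a*(-19*y^2 + 93*y + 472) + 2*y^3 - 98*y - 240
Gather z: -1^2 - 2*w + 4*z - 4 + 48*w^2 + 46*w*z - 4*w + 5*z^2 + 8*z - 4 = 48*w^2 - 6*w + 5*z^2 + z*(46*w + 12) - 9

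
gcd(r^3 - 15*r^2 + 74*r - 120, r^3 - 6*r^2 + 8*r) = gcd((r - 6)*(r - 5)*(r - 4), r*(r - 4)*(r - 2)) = r - 4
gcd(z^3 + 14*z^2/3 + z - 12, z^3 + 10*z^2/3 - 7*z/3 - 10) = z + 3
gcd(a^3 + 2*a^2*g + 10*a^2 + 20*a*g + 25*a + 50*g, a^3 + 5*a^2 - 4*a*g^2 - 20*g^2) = a^2 + 2*a*g + 5*a + 10*g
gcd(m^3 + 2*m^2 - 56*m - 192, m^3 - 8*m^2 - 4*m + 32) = m - 8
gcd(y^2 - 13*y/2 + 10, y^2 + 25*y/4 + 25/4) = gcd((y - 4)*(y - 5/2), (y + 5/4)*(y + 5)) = 1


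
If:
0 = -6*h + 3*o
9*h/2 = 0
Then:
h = 0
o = 0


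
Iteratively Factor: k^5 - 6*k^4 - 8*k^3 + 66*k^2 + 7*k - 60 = (k + 3)*(k^4 - 9*k^3 + 19*k^2 + 9*k - 20) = (k + 1)*(k + 3)*(k^3 - 10*k^2 + 29*k - 20) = (k - 1)*(k + 1)*(k + 3)*(k^2 - 9*k + 20) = (k - 5)*(k - 1)*(k + 1)*(k + 3)*(k - 4)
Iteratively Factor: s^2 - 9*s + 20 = (s - 4)*(s - 5)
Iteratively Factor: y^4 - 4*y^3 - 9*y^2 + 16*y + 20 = (y - 2)*(y^3 - 2*y^2 - 13*y - 10) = (y - 5)*(y - 2)*(y^2 + 3*y + 2) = (y - 5)*(y - 2)*(y + 2)*(y + 1)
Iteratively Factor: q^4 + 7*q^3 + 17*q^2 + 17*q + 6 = (q + 1)*(q^3 + 6*q^2 + 11*q + 6) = (q + 1)*(q + 2)*(q^2 + 4*q + 3) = (q + 1)*(q + 2)*(q + 3)*(q + 1)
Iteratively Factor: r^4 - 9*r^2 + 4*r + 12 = (r + 3)*(r^3 - 3*r^2 + 4) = (r + 1)*(r + 3)*(r^2 - 4*r + 4) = (r - 2)*(r + 1)*(r + 3)*(r - 2)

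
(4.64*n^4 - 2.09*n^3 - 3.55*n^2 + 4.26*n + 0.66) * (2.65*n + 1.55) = 12.296*n^5 + 1.6535*n^4 - 12.647*n^3 + 5.7865*n^2 + 8.352*n + 1.023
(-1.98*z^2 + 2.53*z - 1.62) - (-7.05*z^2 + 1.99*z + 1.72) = 5.07*z^2 + 0.54*z - 3.34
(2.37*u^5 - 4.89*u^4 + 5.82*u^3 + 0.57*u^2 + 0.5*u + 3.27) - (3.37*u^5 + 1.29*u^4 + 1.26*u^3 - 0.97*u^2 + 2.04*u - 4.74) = -1.0*u^5 - 6.18*u^4 + 4.56*u^3 + 1.54*u^2 - 1.54*u + 8.01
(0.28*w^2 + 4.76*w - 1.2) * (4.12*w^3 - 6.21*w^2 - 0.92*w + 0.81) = 1.1536*w^5 + 17.8724*w^4 - 34.7612*w^3 + 3.2996*w^2 + 4.9596*w - 0.972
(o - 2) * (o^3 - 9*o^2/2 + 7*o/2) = o^4 - 13*o^3/2 + 25*o^2/2 - 7*o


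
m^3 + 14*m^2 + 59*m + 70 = (m + 2)*(m + 5)*(m + 7)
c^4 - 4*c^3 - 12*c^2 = c^2*(c - 6)*(c + 2)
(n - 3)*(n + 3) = n^2 - 9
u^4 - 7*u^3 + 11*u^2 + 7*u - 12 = (u - 4)*(u - 3)*(u - 1)*(u + 1)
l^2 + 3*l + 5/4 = (l + 1/2)*(l + 5/2)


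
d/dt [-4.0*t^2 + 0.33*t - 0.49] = 0.33 - 8.0*t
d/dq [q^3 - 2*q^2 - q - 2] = 3*q^2 - 4*q - 1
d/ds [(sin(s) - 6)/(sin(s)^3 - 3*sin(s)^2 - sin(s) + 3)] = (-2*sin(s)^3 + 21*sin(s)^2 - 36*sin(s) - 3)/((sin(s) - 3)^2*cos(s)^3)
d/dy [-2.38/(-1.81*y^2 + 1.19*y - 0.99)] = (2.8322 - 8.6156*y)/(1.81*y^2 - 1.19*y + 0.99)^2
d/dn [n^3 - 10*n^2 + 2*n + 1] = 3*n^2 - 20*n + 2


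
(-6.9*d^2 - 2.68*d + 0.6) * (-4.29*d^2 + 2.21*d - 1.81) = 29.601*d^4 - 3.7518*d^3 + 3.9922*d^2 + 6.1768*d - 1.086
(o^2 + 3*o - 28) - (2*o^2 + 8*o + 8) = -o^2 - 5*o - 36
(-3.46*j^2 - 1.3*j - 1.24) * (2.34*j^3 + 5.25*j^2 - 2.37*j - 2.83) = -8.0964*j^5 - 21.207*j^4 - 1.5264*j^3 + 6.3628*j^2 + 6.6178*j + 3.5092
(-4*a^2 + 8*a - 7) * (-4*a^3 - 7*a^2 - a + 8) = 16*a^5 - 4*a^4 - 24*a^3 + 9*a^2 + 71*a - 56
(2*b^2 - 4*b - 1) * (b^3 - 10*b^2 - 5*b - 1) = 2*b^5 - 24*b^4 + 29*b^3 + 28*b^2 + 9*b + 1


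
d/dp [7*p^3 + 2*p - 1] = 21*p^2 + 2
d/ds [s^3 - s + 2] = 3*s^2 - 1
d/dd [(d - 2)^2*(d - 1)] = (d - 2)*(3*d - 4)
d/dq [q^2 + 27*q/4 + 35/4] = 2*q + 27/4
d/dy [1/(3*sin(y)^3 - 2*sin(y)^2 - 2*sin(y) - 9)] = (-9*sin(y)^2 + 4*sin(y) + 2)*cos(y)/(sin(y)/4 - 3*sin(3*y)/4 + cos(2*y) - 10)^2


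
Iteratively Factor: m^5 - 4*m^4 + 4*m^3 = (m - 2)*(m^4 - 2*m^3) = m*(m - 2)*(m^3 - 2*m^2) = m^2*(m - 2)*(m^2 - 2*m) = m^2*(m - 2)^2*(m)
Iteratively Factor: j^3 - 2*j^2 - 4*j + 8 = (j + 2)*(j^2 - 4*j + 4) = (j - 2)*(j + 2)*(j - 2)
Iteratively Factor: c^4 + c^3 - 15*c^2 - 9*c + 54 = (c - 2)*(c^3 + 3*c^2 - 9*c - 27) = (c - 2)*(c + 3)*(c^2 - 9) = (c - 3)*(c - 2)*(c + 3)*(c + 3)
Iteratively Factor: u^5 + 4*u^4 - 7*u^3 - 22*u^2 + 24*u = (u)*(u^4 + 4*u^3 - 7*u^2 - 22*u + 24) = u*(u + 4)*(u^3 - 7*u + 6) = u*(u - 2)*(u + 4)*(u^2 + 2*u - 3) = u*(u - 2)*(u + 3)*(u + 4)*(u - 1)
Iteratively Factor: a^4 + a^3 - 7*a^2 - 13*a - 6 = (a + 2)*(a^3 - a^2 - 5*a - 3) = (a - 3)*(a + 2)*(a^2 + 2*a + 1) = (a - 3)*(a + 1)*(a + 2)*(a + 1)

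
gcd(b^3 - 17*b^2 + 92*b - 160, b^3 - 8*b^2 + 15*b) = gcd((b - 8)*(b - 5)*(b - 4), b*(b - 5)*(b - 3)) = b - 5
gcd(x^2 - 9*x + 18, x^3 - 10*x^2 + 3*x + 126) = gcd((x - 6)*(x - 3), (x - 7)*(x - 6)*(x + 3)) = x - 6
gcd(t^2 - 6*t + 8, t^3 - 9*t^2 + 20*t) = t - 4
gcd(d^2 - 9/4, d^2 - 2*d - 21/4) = d + 3/2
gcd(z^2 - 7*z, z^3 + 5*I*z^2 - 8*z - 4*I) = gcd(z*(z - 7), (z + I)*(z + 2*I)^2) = 1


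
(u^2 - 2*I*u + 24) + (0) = u^2 - 2*I*u + 24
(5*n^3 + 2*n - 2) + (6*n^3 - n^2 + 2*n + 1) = 11*n^3 - n^2 + 4*n - 1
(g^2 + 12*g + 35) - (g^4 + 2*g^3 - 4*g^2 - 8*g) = -g^4 - 2*g^3 + 5*g^2 + 20*g + 35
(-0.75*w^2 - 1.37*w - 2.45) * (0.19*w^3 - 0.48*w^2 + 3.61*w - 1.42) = -0.1425*w^5 + 0.0997*w^4 - 2.5154*w^3 - 2.7047*w^2 - 6.8991*w + 3.479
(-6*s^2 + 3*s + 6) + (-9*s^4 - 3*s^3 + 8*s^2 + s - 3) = -9*s^4 - 3*s^3 + 2*s^2 + 4*s + 3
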